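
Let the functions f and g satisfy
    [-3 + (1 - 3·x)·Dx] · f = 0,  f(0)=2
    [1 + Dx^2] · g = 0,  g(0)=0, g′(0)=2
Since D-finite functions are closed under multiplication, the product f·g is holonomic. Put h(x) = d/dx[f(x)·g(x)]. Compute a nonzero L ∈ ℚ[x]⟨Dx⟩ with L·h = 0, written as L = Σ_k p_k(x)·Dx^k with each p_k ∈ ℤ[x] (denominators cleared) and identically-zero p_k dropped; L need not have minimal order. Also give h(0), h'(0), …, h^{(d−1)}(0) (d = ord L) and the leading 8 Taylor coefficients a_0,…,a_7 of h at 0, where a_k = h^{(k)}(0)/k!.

L = (-17 - 6·x + 9·x^2) + (-6 + 18·x)·Dx + (1 - 6·x + 9·x^2)·Dx^2  (order 2).
h: a_k = 4, 24, 106, 424, 9541/6, 28623/5, 3606497/180, 7212994/105, …
ICs: h(0) = 4, h′(0) = 24.

f: a_k = 2, 6, 18, 54, 162, 486, 1458, 4374, …
g: a_k = 0, 2, 0, -1/3, 0, 1/60, 0, -1/2520, …
f·g: L₀ = L_f ⊗_s L_g, ord ≤ 1·2.
h=h₀': d/dx-closure on L₀ ⇒ L.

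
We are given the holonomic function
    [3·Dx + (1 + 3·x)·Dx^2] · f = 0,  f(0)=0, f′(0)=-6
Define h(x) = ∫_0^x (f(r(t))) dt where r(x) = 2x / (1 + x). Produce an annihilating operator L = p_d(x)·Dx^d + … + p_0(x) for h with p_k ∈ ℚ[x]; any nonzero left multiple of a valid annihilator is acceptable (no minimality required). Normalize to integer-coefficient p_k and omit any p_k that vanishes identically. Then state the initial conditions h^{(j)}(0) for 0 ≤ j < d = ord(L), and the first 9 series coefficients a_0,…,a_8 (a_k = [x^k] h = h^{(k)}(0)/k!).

f: a_k = 0, -6, 9, -18, 81/2, -486/5, 243, -4374/7, 6561/4, …
Change of var in L_f (x↦r) gives L₀.
Integrate: L := L₀·Dx.
L = (8 + 14·x)·Dx^2 + (1 + 8·x + 7·x^2)·Dx^3  (order 3).
h: a_k = 0, 0, -6, 16, -57, 240, -5602/5, 39216/7, -411771/14, …
ICs: h(0) = 0, h′(0) = 0, h′′(0) = -12.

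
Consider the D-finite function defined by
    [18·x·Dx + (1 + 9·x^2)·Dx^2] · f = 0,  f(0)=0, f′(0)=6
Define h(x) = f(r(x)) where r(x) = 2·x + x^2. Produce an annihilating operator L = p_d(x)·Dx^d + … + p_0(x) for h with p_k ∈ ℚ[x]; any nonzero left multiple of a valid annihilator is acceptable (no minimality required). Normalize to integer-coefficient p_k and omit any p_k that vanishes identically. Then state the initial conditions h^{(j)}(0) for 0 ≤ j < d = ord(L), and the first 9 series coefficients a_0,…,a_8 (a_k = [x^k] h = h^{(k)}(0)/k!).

L = (-1 + 72·x + 144·x^2 + 108·x^3 + 27·x^4)·Dx + (1 + x + 36·x^2 + 72·x^3 + 45·x^4 + 9·x^5)·Dx^2  (order 2).
h: a_k = 0, 12, 6, -144, -216, 15012/5, 7758, -505440/7, -276048, …
ICs: h(0) = 0, h′(0) = 12.

f: a_k = 0, 6, 0, -18, 0, 486/5, 0, -4374/7, 0, …
f∘r: x↦r, Dx↦Dx/r' in L_f ⇒ L₀.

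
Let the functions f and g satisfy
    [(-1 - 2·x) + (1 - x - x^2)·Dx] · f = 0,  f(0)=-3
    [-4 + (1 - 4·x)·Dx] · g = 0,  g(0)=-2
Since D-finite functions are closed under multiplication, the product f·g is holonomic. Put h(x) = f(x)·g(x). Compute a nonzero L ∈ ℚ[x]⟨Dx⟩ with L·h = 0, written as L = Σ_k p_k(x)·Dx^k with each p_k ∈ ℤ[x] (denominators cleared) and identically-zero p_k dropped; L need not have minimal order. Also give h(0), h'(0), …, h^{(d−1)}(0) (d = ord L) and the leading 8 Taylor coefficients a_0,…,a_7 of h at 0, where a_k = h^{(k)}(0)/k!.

L = (-5 + 6·x + 12·x^2) + (1 - 5·x + 3·x^2 + 4·x^3)·Dx  (order 1).
h: a_k = 6, 30, 132, 546, 2214, 8904, 35694, 142902, …
ICs: h(0) = 6.

f: a_k = -3, -3, -6, -9, -15, -24, -39, -63, …
g: a_k = -2, -8, -32, -128, -512, -2048, -8192, -32768, …
f·g: L₀ = L_f ⊗_s L_g, ord ≤ 1·1.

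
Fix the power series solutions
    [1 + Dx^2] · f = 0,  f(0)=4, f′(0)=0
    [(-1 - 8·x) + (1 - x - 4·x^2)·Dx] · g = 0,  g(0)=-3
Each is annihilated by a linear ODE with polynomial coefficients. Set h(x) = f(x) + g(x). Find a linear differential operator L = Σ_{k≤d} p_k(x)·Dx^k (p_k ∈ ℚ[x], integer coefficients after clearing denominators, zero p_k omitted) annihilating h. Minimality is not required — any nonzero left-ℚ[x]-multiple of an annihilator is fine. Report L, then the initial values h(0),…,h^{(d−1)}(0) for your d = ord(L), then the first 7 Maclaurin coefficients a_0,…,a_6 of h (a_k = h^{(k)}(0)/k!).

L = (-55 - 486·x - 553·x^2 - 1488·x^3 - 80·x^4 - 128·x^5) + (11 + 11·x + 23·x^2 - 169·x^3 - 348·x^4 - 48·x^5 - 64·x^6)·Dx + (-55 - 486·x - 553·x^2 - 1488·x^3 - 80·x^4 - 128·x^5)·Dx^2 + (11 + 11·x + 23·x^2 - 169·x^3 - 348·x^4 - 48·x^5 - 64·x^6)·Dx^3  (order 3).
h: a_k = 1, -3, -17, -27, -521/6, -195, -97741/180, …
ICs: h(0) = 1, h′(0) = -3, h′′(0) = -34.

f: a_k = 4, 0, -2, 0, 1/6, 0, -1/180, …
g: a_k = -3, -3, -15, -27, -87, -195, -543, …
h₀=f+g: left-lcm gives L₀, ord ≤ 3.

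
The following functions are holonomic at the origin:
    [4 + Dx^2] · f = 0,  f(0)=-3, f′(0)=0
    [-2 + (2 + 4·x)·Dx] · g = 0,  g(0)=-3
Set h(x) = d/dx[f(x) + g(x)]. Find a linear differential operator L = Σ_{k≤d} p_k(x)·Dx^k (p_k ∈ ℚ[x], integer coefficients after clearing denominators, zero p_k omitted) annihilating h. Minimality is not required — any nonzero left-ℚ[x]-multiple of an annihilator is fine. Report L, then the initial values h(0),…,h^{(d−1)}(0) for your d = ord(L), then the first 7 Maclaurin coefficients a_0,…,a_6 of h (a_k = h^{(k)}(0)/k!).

L = (-76 - 64·x - 64·x^2) + (-28 - 120·x - 192·x^2 - 128·x^3)·Dx + (-19 - 16·x - 16·x^2)·Dx^2 + (-7 - 30·x - 48·x^2 - 32·x^3)·Dx^3  (order 3).
h: a_k = -3, 15, -9/2, -1/2, -105/8, 1009/40, -693/16, …
ICs: h(0) = -3, h′(0) = 15, h′′(0) = -9.

f: a_k = -3, 0, 6, 0, -2, 0, 4/15, …
g: a_k = -3, -3, 3/2, -3/2, 15/8, -21/8, 63/16, …
L₀ := lclm(L_f,L_g); ord L₀ ≤ 2+1.
Differentiate: ansatz ord ≤ ord L₀ ⇒ L.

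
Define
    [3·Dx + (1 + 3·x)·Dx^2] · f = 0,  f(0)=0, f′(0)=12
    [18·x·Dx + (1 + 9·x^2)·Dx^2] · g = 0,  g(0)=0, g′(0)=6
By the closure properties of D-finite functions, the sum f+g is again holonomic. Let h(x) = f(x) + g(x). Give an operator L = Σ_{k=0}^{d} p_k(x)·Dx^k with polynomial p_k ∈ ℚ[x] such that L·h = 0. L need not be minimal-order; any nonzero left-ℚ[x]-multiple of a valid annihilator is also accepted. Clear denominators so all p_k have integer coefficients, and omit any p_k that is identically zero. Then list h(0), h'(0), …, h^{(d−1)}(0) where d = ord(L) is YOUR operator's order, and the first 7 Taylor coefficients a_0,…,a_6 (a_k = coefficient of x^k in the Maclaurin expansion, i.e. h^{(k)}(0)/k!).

L = (-18 - 162·x + 486·x^2 + 486·x^3)·Dx + (-12 - 36·x + 972·x^3 + 972·x^4)·Dx^2 + (-1 + 3·x + 18·x^2 + 54·x^3 + 243·x^4 + 243·x^5)·Dx^3  (order 3).
h: a_k = 0, 18, -18, 18, -81, 1458/5, -486, …
ICs: h(0) = 0, h′(0) = 18, h′′(0) = -36.

f: a_k = 0, 12, -18, 36, -81, 972/5, -486, …
g: a_k = 0, 6, 0, -18, 0, 486/5, 0, …
Weyl lclm of L_f,L_g ⇒ L₀ (ord ≤ 4).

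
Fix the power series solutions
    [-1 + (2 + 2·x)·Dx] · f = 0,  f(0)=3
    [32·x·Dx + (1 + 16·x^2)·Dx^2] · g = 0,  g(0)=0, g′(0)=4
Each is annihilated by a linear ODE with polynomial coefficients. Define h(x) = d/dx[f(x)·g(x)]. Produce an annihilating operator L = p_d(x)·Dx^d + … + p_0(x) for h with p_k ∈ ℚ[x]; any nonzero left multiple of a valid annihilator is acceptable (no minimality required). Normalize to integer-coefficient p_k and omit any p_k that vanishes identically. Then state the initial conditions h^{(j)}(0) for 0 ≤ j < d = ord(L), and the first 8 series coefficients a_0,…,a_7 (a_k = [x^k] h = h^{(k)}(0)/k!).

f: a_k = 3, 3/2, -3/8, 3/16, -15/128, 21/256, -63/1024, 99/2048, …
g: a_k = 0, 4, 0, -64/3, 0, 1024/5, 0, -16384/7, …
L₀ := L_f ⊗_s L_g (sym. prod.), ord ≤ 2.
Differentiate: ansatz ord ≤ ord L₀ ⇒ L.
L = (125 + 640·x - 5728·x^2 - 6144·x^3 - 768·x^4) + (268 + 1164·x - 10368·x^2 - 29696·x^3 - 21504·x^4 - 3072·x^5)·Dx + (12 - 232·x - 372·x^2 - 4096·x^3 - 9088·x^4 - 6144·x^5 - 1024·x^6)·Dx^2  (order 2).
h: a_k = 12, 12, -393/2, -125, 99509/32, 291387/160, -63582493/1280, -62254327/2240, …
ICs: h(0) = 12, h′(0) = 12.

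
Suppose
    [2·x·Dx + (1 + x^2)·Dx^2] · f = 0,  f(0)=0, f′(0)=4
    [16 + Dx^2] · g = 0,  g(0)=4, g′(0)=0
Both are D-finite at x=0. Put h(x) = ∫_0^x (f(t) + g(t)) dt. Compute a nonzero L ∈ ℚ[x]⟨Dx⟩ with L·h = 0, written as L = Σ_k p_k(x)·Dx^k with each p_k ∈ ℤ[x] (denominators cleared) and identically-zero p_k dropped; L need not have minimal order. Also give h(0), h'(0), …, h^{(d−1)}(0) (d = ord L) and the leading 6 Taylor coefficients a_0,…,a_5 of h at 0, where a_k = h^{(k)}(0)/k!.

L = (64·x + 704·x^3 + 256·x^5)·Dx^2 + (112 + 416·x^2 + 432·x^4 + 128·x^6)·Dx^3 + (4·x + 44·x^3 + 16·x^5)·Dx^4 + (7 + 26·x^2 + 27·x^4 + 8·x^6)·Dx^5  (order 5).
h: a_k = 0, 4, 2, -32/3, -1/3, 128/15, …
ICs: h(0) = 0, h′(0) = 4, h′′(0) = 4, h′′′(0) = -64, h′′′′(0) = -8.

f: a_k = 0, 4, 0, -4/3, 0, 4/5, …
g: a_k = 4, 0, -32, 0, 128/3, 0, …
h₀=f+g: left-lcm gives L₀, ord ≤ 4.
Integrate: L := L₀·Dx.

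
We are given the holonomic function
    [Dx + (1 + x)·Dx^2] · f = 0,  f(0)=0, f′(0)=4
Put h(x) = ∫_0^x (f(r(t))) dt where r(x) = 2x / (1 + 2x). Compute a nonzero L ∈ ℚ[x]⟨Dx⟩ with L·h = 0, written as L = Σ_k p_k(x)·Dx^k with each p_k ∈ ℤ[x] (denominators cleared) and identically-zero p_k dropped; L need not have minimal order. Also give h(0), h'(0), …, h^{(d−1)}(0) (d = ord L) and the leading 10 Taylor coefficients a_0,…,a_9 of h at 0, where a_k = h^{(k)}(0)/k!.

f: a_k = 0, 4, -2, 4/3, -1, 4/5, -2/3, 4/7, -1/2, 4/9, …
Change of var in L_f (x↦r) gives L₀.
Integrate: L := L₀·Dx.
L = (6 + 16·x)·Dx^2 + (1 + 6·x + 8·x^2)·Dx^3  (order 3).
h: a_k = 0, 0, 4, -8, 56/3, -48, 1984/15, -384, 8128/7, -10880/3, …
ICs: h(0) = 0, h′(0) = 0, h′′(0) = 8.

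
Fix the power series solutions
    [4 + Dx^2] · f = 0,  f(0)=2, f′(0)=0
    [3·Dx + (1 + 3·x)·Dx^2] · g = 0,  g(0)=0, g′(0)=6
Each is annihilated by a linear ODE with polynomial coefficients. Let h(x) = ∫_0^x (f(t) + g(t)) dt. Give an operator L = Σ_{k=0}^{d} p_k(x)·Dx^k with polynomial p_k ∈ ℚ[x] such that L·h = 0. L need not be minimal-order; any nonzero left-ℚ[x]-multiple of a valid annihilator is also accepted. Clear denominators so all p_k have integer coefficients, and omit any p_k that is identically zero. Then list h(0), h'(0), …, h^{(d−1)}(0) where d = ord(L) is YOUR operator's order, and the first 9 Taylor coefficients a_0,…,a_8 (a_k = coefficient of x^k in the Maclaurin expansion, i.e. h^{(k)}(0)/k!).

L = (348 + 144·x + 216·x^2)·Dx^2 + (44 + 180·x + 216·x^2 + 216·x^3)·Dx^3 + (87 + 36·x + 54·x^2)·Dx^4 + (11 + 45·x + 54·x^2 + 54·x^3)·Dx^5  (order 5).
h: a_k = 0, 2, 3, -13/3, 9/2, -47/6, 81/5, -10943/315, 2187/28, …
ICs: h(0) = 0, h′(0) = 2, h′′(0) = 6, h′′′(0) = -26, h′′′′(0) = 108.

f: a_k = 2, 0, -4, 0, 4/3, 0, -8/45, 0, 4/315, …
g: a_k = 0, 6, -9, 18, -81/2, 486/5, -243, 4374/7, -6561/4, …
L₀ := lclm(L_f,L_g); ord L₀ ≤ 2+2.
∫: right-multiply L₀ by Dx.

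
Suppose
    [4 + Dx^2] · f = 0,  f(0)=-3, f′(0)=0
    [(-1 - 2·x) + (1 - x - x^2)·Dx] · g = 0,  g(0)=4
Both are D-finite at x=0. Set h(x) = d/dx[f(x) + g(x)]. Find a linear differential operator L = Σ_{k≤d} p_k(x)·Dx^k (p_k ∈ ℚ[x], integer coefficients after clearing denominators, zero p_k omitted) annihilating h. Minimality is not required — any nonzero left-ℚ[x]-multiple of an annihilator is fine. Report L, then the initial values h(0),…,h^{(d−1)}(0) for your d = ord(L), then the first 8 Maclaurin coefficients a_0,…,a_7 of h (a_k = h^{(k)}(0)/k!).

L = (272 + 704·x + 880·x^2 + 400·x^3 + 320·x^4 + 144·x^5 + 48·x^6) + (-44 - 52·x + 108·x^2 + 80·x^3 + 40·x^4 + 72·x^5 + 56·x^6 + 16·x^7)·Dx + (68 + 176·x + 220·x^2 + 100·x^3 + 80·x^4 + 36·x^5 + 12·x^6)·Dx^2 + (-11 - 13·x + 27·x^2 + 20·x^3 + 10·x^4 + 18·x^5 + 14·x^6 + 4·x^7)·Dx^3  (order 3).
h: a_k = 4, 28, 36, 72, 160, 1568/5, 588, 114224/105, …
ICs: h(0) = 4, h′(0) = 28, h′′(0) = 72.

f: a_k = -3, 0, 6, 0, -2, 0, 4/15, 0, …
g: a_k = 4, 4, 8, 12, 20, 32, 52, 84, …
Weyl lclm of L_f,L_g ⇒ L₀ (ord ≤ 3).
Derive L from L₀ (diff closure).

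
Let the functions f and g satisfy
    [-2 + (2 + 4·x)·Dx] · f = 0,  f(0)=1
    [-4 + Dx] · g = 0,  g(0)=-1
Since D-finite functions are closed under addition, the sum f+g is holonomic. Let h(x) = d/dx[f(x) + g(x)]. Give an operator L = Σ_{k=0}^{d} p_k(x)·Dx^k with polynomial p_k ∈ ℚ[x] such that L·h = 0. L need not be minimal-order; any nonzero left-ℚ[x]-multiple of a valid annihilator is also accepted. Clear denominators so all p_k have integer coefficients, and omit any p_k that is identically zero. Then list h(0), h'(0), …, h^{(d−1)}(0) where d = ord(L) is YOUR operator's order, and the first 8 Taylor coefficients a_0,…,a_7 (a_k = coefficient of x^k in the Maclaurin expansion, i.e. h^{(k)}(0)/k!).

f: a_k = 1, 1, -1/2, 1/2, -5/8, 7/8, -21/16, 33/16, …
g: a_k = -1, -4, -8, -32/3, -32/3, -128/15, -256/45, -1024/315, …
h₀=f+g: left-lcm gives L₀, ord ≤ 2.
h=h₀': d/dx-closure on L₀ ⇒ L.
L = (-28 - 32·x) + (-13 - 64·x - 64·x^2)·Dx + (5 + 18·x + 16·x^2)·Dx^2  (order 2).
h: a_k = -3, -17, -61/2, -271/6, -919/24, -5041/120, -5989/720, -200671/5040, …
ICs: h(0) = -3, h′(0) = -17.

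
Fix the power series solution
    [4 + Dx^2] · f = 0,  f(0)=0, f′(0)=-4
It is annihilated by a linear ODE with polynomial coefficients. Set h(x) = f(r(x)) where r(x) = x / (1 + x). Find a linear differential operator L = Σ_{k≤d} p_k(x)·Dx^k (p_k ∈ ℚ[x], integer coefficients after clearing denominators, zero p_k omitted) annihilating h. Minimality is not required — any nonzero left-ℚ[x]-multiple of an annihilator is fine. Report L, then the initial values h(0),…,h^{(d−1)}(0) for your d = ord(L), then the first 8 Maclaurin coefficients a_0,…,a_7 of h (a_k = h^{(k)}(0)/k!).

L = 4 + (2 + 6·x + 6·x^2 + 2·x^3)·Dx + (1 + 4·x + 6·x^2 + 4·x^3 + x^4)·Dx^2  (order 2).
h: a_k = 0, -4, 4, -4/3, -4, 172/15, -20, 8836/315, …
ICs: h(0) = 0, h′(0) = -4.

f: a_k = 0, -4, 0, 8/3, 0, -8/15, 0, 16/315, …
f∘r: x↦r, Dx↦Dx/r' in L_f ⇒ L₀.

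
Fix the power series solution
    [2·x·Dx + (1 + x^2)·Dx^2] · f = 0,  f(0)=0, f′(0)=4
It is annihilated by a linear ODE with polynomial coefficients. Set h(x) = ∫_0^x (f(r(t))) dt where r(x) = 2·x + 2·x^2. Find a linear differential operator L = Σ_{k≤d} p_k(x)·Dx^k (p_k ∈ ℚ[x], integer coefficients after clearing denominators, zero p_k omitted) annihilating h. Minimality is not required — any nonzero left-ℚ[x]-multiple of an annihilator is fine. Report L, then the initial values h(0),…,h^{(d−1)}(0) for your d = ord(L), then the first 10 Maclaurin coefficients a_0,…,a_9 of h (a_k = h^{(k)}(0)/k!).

f: a_k = 0, 4, 0, -4/3, 0, 4/5, 0, -4/7, 0, 4/9, …
h₀=f(r): pull back L_f along r ⇒ L₀.
h=∫₀ˣh₀: take L = L₀·Dx.
L = (-2 + 8·x + 32·x^2 + 48·x^3 + 24·x^4)·Dx^2 + (1 + 2·x + 4·x^2 + 16·x^3 + 20·x^4 + 8·x^5)·Dx^3  (order 3).
h: a_k = 0, 0, 4, 8/3, -8/3, -32/5, -16/15, 352/21, 160/7, -256/9, …
ICs: h(0) = 0, h′(0) = 0, h′′(0) = 8.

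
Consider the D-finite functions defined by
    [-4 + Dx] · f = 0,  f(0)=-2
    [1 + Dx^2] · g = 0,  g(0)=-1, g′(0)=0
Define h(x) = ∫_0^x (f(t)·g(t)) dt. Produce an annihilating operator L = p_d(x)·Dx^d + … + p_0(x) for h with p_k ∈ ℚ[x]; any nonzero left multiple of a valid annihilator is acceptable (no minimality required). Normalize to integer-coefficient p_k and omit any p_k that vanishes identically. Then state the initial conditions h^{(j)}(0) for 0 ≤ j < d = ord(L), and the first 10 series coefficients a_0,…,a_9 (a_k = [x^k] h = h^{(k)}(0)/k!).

f: a_k = -2, -8, -16, -64/3, -64/3, -256/15, -512/45, -2048/315, -1024/315, -4096/2835, …
g: a_k = -1, 0, 1/2, 0, -1/24, 0, 1/720, 0, -1/40320, 0, …
Sym-product of L_f,L_g gives L₀ (≤ ord 2).
Integrate: L := L₀·Dx.
L = 17·Dx - 8·Dx^2 + Dx^3  (order 3).
h: a_k = 0, 2, 4, 5, 13/3, 161/60, 101/90, 11/56, -727/5040, -31679/181440, …
ICs: h(0) = 0, h′(0) = 2, h′′(0) = 8.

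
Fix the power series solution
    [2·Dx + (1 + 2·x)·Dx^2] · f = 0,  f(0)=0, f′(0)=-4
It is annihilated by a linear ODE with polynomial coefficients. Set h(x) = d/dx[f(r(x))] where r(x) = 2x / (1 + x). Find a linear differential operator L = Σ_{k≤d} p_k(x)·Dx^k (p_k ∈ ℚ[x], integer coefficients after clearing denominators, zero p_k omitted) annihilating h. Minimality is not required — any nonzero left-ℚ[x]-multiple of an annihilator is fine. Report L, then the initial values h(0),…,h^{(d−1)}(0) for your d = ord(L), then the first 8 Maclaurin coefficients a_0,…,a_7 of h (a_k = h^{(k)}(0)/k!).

L = (6 + 10·x) + (1 + 6·x + 5·x^2)·Dx  (order 1).
h: a_k = -8, 48, -248, 1248, -6248, 31248, -156248, 781248, …
ICs: h(0) = -8.

f: a_k = 0, -4, 4, -16/3, 8, -64/5, 64/3, -256/7, …
f∘r: x↦r, Dx↦Dx/r' in L_f ⇒ L₀.
Derive L from L₀ (diff closure).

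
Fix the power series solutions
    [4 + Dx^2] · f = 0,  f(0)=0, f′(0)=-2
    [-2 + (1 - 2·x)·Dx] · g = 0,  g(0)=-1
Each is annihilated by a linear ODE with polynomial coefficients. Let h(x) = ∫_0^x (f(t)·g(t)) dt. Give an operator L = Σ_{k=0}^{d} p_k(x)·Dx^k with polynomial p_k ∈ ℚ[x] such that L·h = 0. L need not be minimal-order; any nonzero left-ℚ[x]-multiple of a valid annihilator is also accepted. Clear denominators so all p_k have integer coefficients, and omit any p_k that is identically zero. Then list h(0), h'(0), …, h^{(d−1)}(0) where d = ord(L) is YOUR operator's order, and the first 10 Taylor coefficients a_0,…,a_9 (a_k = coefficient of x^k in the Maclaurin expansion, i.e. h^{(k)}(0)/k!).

L = (-4 + 8·x)·Dx + 4·Dx^2 + (-1 + 2·x)·Dx^3  (order 3).
h: a_k = 0, 0, 1, 4/3, 5/3, 8/3, 202/45, 808/105, 4241/315, 67856/2835, …
ICs: h(0) = 0, h′(0) = 0, h′′(0) = 2.

f: a_k = 0, -2, 0, 4/3, 0, -4/15, 0, 8/315, 0, -4/2835, …
g: a_k = -1, -2, -4, -8, -16, -32, -64, -128, -256, -512, …
Product ⇒ symmetric product L₀, ord ≤ 2.
∫: right-multiply L₀ by Dx.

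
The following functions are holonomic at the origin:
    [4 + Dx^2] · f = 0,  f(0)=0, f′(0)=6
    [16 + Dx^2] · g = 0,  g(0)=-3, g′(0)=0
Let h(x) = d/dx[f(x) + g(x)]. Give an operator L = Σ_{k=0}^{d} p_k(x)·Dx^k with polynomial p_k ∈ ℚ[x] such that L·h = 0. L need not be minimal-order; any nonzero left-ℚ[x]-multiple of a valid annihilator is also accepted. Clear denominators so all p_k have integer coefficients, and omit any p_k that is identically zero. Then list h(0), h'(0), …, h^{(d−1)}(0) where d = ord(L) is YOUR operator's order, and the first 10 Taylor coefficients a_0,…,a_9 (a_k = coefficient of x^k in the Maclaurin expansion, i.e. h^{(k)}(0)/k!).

f: a_k = 0, 6, 0, -4, 0, 4/5, 0, -8/105, 0, 4/945, …
g: a_k = -3, 0, 24, 0, -32, 0, 256/15, 0, -512/105, 0, …
Weyl lclm of L_f,L_g ⇒ L₀ (ord ≤ 4).
h=h₀': d/dx-closure on L₀ ⇒ L.
L = 64 + 20·Dx^2 + Dx^4  (order 4).
h: a_k = 6, 48, -12, -128, 4, 512/5, -8/15, -4096/105, 4/105, 8192/945, …
ICs: h(0) = 6, h′(0) = 48, h′′(0) = -24, h′′′(0) = -768.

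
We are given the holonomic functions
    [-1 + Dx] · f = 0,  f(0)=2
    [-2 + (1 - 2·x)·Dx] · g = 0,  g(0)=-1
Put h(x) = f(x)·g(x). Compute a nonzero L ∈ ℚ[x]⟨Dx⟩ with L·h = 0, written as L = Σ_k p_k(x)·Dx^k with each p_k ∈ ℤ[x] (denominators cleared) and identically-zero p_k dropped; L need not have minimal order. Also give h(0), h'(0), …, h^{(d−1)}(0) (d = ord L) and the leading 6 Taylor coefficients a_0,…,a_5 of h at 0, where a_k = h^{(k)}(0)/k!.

L = (3 - 2·x) + (-1 + 2·x)·Dx  (order 1).
h: a_k = -2, -6, -13, -79/3, -211/4, -6331/60, …
ICs: h(0) = -2.

f: a_k = 2, 2, 1, 1/3, 1/12, 1/60, …
g: a_k = -1, -2, -4, -8, -16, -32, …
Product ⇒ symmetric product L₀, ord ≤ 1.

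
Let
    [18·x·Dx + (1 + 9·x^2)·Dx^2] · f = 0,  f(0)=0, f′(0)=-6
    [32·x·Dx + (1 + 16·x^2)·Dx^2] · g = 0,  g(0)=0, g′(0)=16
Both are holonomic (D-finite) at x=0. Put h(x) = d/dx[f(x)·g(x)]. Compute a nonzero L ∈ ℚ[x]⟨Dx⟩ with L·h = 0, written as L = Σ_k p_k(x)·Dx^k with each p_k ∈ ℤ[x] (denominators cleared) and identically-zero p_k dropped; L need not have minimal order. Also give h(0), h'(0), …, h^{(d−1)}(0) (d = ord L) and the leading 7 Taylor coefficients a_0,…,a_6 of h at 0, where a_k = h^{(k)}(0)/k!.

L = (-3456·x - 144000·x^3 - 1327104·x^5 + 4147200·x^7 + 71663616·x^9) + (-100 - 11532·x^2 - 259200·x^4 - 1161216·x^6 + 14515200·x^8 + 107495424·x^10)·Dx + (-200·x - 7880·x^3 - 86400·x^5 + 194112·x^7 + 8294400·x^9 + 35831808·x^11)·Dx^2 + (-1 - 50·x^2 - 769·x^4 + 110736·x^8 + 1036800·x^10 + 2985984·x^12)·Dx^3  (order 3).
h: a_k = 0, -192, 0, 3200, 0, -240192/5, 0, …
ICs: h(0) = 0, h′(0) = -192, h′′(0) = 0.

f: a_k = 0, -6, 0, 18, 0, -486/5, 0, …
g: a_k = 0, 16, 0, -256/3, 0, 4096/5, 0, …
L₀ := L_f ⊗_s L_g (sym. prod.), ord ≤ 4.
Differentiate: ansatz ord ≤ ord L₀ ⇒ L.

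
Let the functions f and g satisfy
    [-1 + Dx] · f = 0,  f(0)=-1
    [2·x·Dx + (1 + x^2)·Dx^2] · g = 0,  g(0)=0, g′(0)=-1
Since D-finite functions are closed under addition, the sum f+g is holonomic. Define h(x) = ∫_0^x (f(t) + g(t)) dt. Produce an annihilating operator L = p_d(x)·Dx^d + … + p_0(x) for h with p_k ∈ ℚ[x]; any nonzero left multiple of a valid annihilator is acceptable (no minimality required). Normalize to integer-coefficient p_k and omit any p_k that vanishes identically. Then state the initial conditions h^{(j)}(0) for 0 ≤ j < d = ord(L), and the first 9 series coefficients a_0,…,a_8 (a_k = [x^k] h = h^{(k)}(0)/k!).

L = (2 - 4·x - 2·x^2)·Dx^2 + (-3 + 3·x + x^2 - x^3)·Dx^3 + (1 + x + x^2 + x^3)·Dx^4  (order 4).
h: a_k = 0, -1, -1, -1/6, 1/24, -1/120, -5/144, -1/5040, 719/40320, …
ICs: h(0) = 0, h′(0) = -1, h′′(0) = -2, h′′′(0) = -1.

f: a_k = -1, -1, -1/2, -1/6, -1/24, -1/120, -1/720, -1/5040, -1/40320, …
g: a_k = 0, -1, 0, 1/3, 0, -1/5, 0, 1/7, 0, …
h₀=f+g: left-lcm gives L₀, ord ≤ 3.
Integrate: L := L₀·Dx.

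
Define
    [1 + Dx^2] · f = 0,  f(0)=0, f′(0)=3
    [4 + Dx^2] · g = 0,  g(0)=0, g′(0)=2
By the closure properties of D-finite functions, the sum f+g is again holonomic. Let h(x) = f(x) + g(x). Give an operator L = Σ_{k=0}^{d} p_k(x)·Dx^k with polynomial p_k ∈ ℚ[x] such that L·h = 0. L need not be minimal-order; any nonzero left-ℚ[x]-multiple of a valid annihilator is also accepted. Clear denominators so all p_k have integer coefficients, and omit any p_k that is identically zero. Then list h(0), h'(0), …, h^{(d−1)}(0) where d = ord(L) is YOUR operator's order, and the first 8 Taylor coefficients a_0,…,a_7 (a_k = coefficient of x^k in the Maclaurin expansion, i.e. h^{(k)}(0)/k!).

L = 4 + 5·Dx^2 + Dx^4  (order 4).
h: a_k = 0, 5, 0, -11/6, 0, 7/24, 0, -131/5040, …
ICs: h(0) = 0, h′(0) = 5, h′′(0) = 0, h′′′(0) = -11.

f: a_k = 0, 3, 0, -1/2, 0, 1/40, 0, -1/1680, …
g: a_k = 0, 2, 0, -4/3, 0, 4/15, 0, -8/315, …
Sum ⇒ L₀ = lclm(L_f,L_g) in ℚ(x)⟨Dx⟩.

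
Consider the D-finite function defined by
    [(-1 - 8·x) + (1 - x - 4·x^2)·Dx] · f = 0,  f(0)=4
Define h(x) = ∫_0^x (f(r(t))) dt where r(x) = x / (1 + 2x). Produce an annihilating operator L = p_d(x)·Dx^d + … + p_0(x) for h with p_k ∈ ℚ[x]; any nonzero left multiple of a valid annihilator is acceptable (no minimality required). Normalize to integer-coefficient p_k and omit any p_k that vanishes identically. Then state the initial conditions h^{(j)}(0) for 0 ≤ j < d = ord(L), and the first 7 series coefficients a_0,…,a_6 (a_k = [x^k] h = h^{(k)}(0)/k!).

L = (1 + 10·x)·Dx + (-1 - 5·x - 4·x^2 + 4·x^3)·Dx^2  (order 2).
h: a_k = 0, 4, 2, 4, -7, 108/5, -190/3, …
ICs: h(0) = 0, h′(0) = 4.

f: a_k = 4, 4, 20, 36, 116, 260, 724, …
L₀ from L_f via x↦r, Dx↦r'^{-1}Dx.
∫: right-multiply L₀ by Dx.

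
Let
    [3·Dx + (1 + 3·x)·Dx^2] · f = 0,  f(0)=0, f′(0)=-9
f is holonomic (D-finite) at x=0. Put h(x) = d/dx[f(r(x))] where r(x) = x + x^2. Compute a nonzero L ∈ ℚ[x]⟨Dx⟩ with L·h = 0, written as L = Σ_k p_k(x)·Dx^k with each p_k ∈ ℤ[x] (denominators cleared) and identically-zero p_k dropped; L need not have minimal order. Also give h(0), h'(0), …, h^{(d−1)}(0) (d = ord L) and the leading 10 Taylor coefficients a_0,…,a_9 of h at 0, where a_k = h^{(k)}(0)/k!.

L = (1 + 6·x + 6·x^2) + (1 + 5·x + 9·x^2 + 6·x^3)·Dx  (order 1).
h: a_k = -9, 9, 0, -27, 81, -162, 243, -243, 0, 729, …
ICs: h(0) = -9.

f: a_k = 0, -9, 27/2, -27, 243/4, -729/5, 729/2, -6561/7, 19683/8, -6561, …
Change of var in L_f (x↦r) gives L₀.
h₀' ⇒ L via d/dx closure of L₀.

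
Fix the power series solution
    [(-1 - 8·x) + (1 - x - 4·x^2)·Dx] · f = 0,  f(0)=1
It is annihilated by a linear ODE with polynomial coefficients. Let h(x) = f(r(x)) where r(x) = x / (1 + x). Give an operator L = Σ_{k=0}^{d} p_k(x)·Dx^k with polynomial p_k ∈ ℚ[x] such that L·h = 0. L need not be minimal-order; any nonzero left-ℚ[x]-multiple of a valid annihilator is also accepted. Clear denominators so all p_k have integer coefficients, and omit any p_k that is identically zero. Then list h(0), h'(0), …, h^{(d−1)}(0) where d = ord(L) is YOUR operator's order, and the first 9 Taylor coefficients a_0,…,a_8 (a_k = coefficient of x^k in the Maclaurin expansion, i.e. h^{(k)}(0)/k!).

L = (1 + 9·x) + (-1 - 2·x + 3·x^2 + 4·x^3)·Dx  (order 1).
h: a_k = 1, 1, 4, 0, 16, -16, 80, -144, 464, …
ICs: h(0) = 1.

f: a_k = 1, 1, 5, 9, 29, 65, 181, 441, 1165, …
Substitute x→r, Dx→(1/r')Dx; clear ⇒ L₀.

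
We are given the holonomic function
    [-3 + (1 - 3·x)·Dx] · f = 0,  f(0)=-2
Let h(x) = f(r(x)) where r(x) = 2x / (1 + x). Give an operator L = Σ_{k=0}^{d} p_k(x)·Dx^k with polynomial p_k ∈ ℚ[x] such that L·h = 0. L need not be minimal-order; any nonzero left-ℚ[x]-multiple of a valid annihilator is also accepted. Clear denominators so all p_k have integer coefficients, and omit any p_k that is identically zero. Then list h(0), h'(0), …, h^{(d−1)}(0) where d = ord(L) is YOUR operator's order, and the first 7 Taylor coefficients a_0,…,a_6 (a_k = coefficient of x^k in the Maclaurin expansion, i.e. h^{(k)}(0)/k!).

L = 6 + (-1 + 4·x + 5·x^2)·Dx  (order 1).
h: a_k = -2, -12, -60, -300, -1500, -7500, -37500, …
ICs: h(0) = -2.

f: a_k = -2, -6, -18, -54, -162, -486, -1458, …
L₀ from L_f via x↦r, Dx↦r'^{-1}Dx.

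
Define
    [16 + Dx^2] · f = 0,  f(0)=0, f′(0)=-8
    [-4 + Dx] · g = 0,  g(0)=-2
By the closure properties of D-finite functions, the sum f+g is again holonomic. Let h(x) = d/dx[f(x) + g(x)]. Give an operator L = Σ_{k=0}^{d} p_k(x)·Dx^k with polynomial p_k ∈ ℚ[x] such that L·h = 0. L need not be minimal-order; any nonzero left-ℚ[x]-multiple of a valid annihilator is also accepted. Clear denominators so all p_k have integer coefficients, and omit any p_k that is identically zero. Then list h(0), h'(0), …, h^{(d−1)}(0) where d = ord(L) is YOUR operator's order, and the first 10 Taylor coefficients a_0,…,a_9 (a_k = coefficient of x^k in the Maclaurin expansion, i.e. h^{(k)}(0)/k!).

f: a_k = 0, -8, 0, 64/3, 0, -256/15, 0, 2048/315, 0, -4096/2835, …
g: a_k = -2, -8, -16, -64/3, -64/3, -256/15, -512/45, -2048/315, -1024/315, -4096/2835, …
f+g: L₀ = lclm(L_f,L_g), ord ≤ 2+1.
Differentiate: ansatz ord ≤ ord L₀ ⇒ L.
L = 64 - 16·Dx + 4·Dx^2 - Dx^3  (order 3).
h: a_k = -16, -32, 0, -256/3, -512/3, -1024/15, 0, -8192/315, -8192/315, -16384/2835, …
ICs: h(0) = -16, h′(0) = -32, h′′(0) = 0.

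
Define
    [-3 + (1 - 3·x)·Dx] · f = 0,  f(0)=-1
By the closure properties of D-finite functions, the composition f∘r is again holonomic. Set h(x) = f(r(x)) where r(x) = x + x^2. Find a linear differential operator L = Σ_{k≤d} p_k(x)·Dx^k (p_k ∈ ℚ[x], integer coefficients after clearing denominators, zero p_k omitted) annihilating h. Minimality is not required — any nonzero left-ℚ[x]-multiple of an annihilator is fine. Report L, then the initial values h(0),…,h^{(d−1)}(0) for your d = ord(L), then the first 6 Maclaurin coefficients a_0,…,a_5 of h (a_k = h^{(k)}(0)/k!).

L = (3 + 6·x) + (-1 + 3·x + 3·x^2)·Dx  (order 1).
h: a_k = -1, -3, -12, -45, -171, -648, …
ICs: h(0) = -1.

f: a_k = -1, -3, -9, -27, -81, -243, …
L₀ from L_f via x↦r, Dx↦r'^{-1}Dx.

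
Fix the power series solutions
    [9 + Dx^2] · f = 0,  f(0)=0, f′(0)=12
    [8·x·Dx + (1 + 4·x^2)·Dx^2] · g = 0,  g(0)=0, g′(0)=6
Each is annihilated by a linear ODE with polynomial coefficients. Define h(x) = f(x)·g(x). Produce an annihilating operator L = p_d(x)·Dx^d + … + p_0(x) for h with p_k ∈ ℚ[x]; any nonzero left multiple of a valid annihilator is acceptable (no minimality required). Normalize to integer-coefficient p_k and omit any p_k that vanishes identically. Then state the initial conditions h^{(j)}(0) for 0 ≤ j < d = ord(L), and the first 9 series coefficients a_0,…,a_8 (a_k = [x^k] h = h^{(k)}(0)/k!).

f: a_k = 0, 12, 0, -18, 0, 81/10, 0, -243/140, 0, …
g: a_k = 0, 6, 0, -8, 0, 96/5, 0, -384/7, 0, …
h₀=f·g: eliminate ⇒ L₀, order ≤ 2·2.
L = (2925 + 31536·x^2 + 95904·x^4 + 186624·x^6 + 186624·x^8) + (2448·x + 20160·x^3 + 62208·x^5 + 82944·x^7)·Dx + (442 + 5088·x^2 + 19008·x^4 + 41472·x^6 + 41472·x^8)·Dx^2 + (272·x + 2240·x^3 + 6912·x^5 + 9216·x^7)·Dx^3 + (13 + 176·x^2 + 928·x^4 + 2304·x^6 + 2304·x^8)·Dx^4  (order 4).
h: a_k = 0, 0, 72, 0, -204, 0, 423, 0, -10791/10, …
ICs: h(0) = 0, h′(0) = 0, h′′(0) = 144, h′′′(0) = 0.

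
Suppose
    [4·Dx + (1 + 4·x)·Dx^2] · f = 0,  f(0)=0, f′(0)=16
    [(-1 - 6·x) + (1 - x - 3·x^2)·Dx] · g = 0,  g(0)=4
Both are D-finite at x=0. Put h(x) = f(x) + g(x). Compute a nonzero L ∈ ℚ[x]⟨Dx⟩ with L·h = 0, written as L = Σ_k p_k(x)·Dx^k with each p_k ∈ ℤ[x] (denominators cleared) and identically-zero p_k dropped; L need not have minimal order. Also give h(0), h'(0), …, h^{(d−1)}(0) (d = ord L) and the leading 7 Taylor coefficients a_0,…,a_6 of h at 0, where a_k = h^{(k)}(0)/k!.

L = (-212 - 1072·x - 3144·x^2 - 2160·x^3 - 2592·x^4)·Dx + (-5 - 248·x - 1922·x^2 - 4308·x^3 - 4464·x^4 - 4320·x^5)·Dx^2 + (6 + 53·x + 108·x^2 - 110·x^3 - 519·x^4 - 1044·x^5 - 864·x^6)·Dx^3  (order 3).
h: a_k = 4, 20, -16, 340/3, -180, 4896/5, -7028/3, …
ICs: h(0) = 4, h′(0) = 20, h′′(0) = -32.

f: a_k = 0, 16, -32, 256/3, -256, 4096/5, -8192/3, …
g: a_k = 4, 4, 16, 28, 76, 160, 388, …
Sum ⇒ L₀ = lclm(L_f,L_g) in ℚ(x)⟨Dx⟩.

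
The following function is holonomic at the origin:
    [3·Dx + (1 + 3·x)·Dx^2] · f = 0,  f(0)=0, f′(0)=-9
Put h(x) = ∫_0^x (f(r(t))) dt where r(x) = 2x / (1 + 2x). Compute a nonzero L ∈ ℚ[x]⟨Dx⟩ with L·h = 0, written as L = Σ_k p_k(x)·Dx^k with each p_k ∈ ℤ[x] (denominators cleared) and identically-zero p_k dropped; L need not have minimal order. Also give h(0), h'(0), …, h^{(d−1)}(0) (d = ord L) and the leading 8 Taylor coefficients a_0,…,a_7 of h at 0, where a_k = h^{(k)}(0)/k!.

L = (10 + 32·x)·Dx^2 + (1 + 10·x + 16·x^2)·Dx^3  (order 3).
h: a_k = 0, 0, -9, 30, -126, 612, -16368/5, 18720, …
ICs: h(0) = 0, h′(0) = 0, h′′(0) = -18.

f: a_k = 0, -9, 27/2, -27, 243/4, -729/5, 729/2, -6561/7, …
Substitute x→r, Dx→(1/r')Dx; clear ⇒ L₀.
h=∫₀ˣh₀: take L = L₀·Dx.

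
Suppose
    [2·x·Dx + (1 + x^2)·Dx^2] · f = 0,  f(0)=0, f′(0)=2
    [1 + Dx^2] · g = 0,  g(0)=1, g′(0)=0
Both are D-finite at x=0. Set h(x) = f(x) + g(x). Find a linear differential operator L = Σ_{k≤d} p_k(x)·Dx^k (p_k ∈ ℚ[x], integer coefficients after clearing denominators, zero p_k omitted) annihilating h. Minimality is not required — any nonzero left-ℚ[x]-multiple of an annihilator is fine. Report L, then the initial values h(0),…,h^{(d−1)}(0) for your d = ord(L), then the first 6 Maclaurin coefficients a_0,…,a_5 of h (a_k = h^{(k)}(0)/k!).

L = (-22·x + 28·x^3 + 2·x^5)·Dx + (-1 + 7·x^2 + 9·x^4 + x^6)·Dx^2 + (-22·x + 28·x^3 + 2·x^5)·Dx^3 + (-1 + 7·x^2 + 9·x^4 + x^6)·Dx^4  (order 4).
h: a_k = 1, 2, -1/2, -2/3, 1/24, 2/5, …
ICs: h(0) = 1, h′(0) = 2, h′′(0) = -1, h′′′(0) = -4.

f: a_k = 0, 2, 0, -2/3, 0, 2/5, …
g: a_k = 1, 0, -1/2, 0, 1/24, 0, …
Weyl lclm of L_f,L_g ⇒ L₀ (ord ≤ 4).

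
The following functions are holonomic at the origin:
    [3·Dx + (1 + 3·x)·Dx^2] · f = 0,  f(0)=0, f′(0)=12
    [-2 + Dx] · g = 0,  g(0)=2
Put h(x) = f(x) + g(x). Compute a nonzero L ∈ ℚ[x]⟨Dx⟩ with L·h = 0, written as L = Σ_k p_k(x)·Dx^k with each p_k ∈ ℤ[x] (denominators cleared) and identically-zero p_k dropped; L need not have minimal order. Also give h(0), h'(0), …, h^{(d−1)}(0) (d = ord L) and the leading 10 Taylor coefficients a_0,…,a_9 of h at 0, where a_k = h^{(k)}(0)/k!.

L = (-48 - 36·x)·Dx + (14 - 24·x - 36·x^2)·Dx^2 + (5 + 21·x + 18·x^2)·Dx^3  (order 3).
h: a_k = 2, 16, -14, 116/3, -239/3, 2924/15, -21862/45, 393676/315, -2066707/630, 24800588/2835, …
ICs: h(0) = 2, h′(0) = 16, h′′(0) = -28.

f: a_k = 0, 12, -18, 36, -81, 972/5, -486, 8748/7, -6561/2, 8748, …
g: a_k = 2, 4, 4, 8/3, 4/3, 8/15, 8/45, 16/315, 4/315, 8/2835, …
h₀=f+g: left-lcm gives L₀, ord ≤ 3.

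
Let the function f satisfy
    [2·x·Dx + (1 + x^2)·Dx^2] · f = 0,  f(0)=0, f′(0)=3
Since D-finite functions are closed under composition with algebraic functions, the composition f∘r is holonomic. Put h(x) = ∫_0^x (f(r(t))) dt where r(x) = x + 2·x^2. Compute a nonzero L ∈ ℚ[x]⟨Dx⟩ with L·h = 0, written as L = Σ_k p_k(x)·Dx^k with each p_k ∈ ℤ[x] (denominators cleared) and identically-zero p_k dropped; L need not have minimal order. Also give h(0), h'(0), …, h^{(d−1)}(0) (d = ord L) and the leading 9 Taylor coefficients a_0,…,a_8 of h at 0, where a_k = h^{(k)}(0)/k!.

f: a_k = 0, 3, 0, -1, 0, 3/5, 0, -3/7, 0, …
L₀ from L_f via x↦r, Dx↦r'^{-1}Dx.
h=∫h₀ ⇒ L = L₀·Dx.
L = (-4 + 2·x + 16·x^2 + 48·x^3 + 48·x^4)·Dx^2 + (1 + 4·x + x^2 + 8·x^3 + 20·x^4 + 16·x^5)·Dx^3  (order 3).
h: a_k = 0, 0, 3/2, 2, -1/4, -6/5, -19/10, -2/7, 165/56, …
ICs: h(0) = 0, h′(0) = 0, h′′(0) = 3.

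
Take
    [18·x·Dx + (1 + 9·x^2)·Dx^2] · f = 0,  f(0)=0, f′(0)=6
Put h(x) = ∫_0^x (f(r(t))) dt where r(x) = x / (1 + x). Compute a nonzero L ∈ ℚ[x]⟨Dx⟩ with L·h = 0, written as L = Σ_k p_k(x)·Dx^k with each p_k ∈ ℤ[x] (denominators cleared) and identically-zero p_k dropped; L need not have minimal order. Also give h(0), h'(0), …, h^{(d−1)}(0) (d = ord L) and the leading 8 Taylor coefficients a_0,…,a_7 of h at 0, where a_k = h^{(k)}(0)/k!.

L = (2 + 20·x)·Dx^2 + (1 + 2·x + 10·x^2)·Dx^3  (order 3).
h: a_k = 0, 0, 3, -2, -3, 48/5, -4/5, -312/7, …
ICs: h(0) = 0, h′(0) = 0, h′′(0) = 6.

f: a_k = 0, 6, 0, -18, 0, 486/5, 0, -4374/7, …
L₀ from L_f via x↦r, Dx↦r'^{-1}Dx.
h=∫h₀ ⇒ L = L₀·Dx.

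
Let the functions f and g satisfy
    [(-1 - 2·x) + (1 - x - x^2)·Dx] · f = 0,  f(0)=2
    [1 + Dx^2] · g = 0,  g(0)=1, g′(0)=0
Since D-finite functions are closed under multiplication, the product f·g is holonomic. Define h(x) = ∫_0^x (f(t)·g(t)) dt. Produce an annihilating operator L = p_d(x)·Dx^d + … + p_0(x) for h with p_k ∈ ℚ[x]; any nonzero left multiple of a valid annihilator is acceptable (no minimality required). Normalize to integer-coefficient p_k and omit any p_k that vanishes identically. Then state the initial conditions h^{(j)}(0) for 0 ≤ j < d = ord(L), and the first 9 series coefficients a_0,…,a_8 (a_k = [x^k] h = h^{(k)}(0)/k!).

f: a_k = 2, 2, 4, 6, 10, 16, 26, 42, 68, …
g: a_k = 1, 0, -1/2, 0, 1/24, 0, -1/720, 0, 1/40320, …
L₀ := L_f ⊗_s L_g (sym. prod.), ord ≤ 2.
h=∫₀ˣh₀: take L = L₀·Dx.
L = (1 + x + x^2)·Dx + (2 + 4·x)·Dx^2 + (-1 + x + x^2)·Dx^3  (order 3).
h: a_k = 0, 2, 1, 1, 5/4, 97/60, 157/72, 7619/2520, 12329/2880, …
ICs: h(0) = 0, h′(0) = 2, h′′(0) = 2.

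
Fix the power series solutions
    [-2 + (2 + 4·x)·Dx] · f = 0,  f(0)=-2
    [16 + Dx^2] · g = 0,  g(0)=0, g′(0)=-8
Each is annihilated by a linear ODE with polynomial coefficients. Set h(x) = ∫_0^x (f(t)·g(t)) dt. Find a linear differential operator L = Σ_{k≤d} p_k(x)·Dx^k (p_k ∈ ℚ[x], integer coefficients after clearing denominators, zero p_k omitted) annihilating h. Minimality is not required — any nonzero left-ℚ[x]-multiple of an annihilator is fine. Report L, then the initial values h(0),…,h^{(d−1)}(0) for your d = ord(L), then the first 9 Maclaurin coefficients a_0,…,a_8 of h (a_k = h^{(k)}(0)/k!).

L = (19 + 64·x + 64·x^2)·Dx + (-2 - 4·x)·Dx^2 + (1 + 4·x + 4·x^2)·Dx^3  (order 3).
h: a_k = 0, 0, 8, 16/3, -38/3, -104/15, 341/45, 134/35, -7687/2520, …
ICs: h(0) = 0, h′(0) = 0, h′′(0) = 16.

f: a_k = -2, -2, 1, -1, 5/4, -7/4, 21/8, -33/8, 429/64, …
g: a_k = 0, -8, 0, 64/3, 0, -256/15, 0, 2048/315, 0, …
Sym-product of L_f,L_g gives L₀ (≤ ord 2).
Integrate: L := L₀·Dx.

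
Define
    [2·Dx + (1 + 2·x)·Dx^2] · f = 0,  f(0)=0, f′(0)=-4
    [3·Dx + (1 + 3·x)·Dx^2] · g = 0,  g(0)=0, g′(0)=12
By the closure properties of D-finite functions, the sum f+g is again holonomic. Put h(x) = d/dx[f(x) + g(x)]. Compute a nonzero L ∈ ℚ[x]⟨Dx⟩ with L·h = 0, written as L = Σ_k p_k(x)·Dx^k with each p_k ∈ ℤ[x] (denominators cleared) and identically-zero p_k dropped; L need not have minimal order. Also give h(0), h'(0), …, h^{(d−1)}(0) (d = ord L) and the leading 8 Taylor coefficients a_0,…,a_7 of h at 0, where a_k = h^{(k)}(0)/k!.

f: a_k = 0, -4, 4, -16/3, 8, -64/5, 64/3, -256/7, …
g: a_k = 0, 12, -18, 36, -81, 972/5, -486, 8748/7, …
Sum ⇒ L₀ = lclm(L_f,L_g) in ℚ(x)⟨Dx⟩.
Derive L from L₀ (diff closure).
L = 12 + (10 + 24·x)·Dx + (1 + 5·x + 6·x^2)·Dx^2  (order 2).
h: a_k = 8, -28, 92, -292, 908, -2788, 8492, -25732, …
ICs: h(0) = 8, h′(0) = -28.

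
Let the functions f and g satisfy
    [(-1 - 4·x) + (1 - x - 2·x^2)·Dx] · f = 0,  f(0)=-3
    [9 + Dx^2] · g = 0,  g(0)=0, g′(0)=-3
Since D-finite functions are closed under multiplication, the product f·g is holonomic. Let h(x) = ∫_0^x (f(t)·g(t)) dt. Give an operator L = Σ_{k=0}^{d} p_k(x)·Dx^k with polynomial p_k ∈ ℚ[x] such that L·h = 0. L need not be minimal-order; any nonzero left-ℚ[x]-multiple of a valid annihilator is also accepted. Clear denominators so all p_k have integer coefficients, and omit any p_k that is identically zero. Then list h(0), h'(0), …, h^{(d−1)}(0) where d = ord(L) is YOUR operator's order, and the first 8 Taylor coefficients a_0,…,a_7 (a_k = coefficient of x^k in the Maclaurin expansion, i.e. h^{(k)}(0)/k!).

f: a_k = -3, -3, -9, -15, -33, -63, -129, -255, …
g: a_k = 0, -3, 0, 9/2, 0, -81/40, 0, 243/560, …
Product ⇒ symmetric product L₀, ord ≤ 2.
h=∫₀ˣh₀: take L = L₀·Dx.
L = (-5 + 9·x + 18·x^2)·Dx + (2 + 8·x)·Dx^2 + (-1 + x + 2·x^2)·Dx^3  (order 3).
h: a_k = 0, 0, 9/2, 3, 27/8, 63/10, 861/80, 729/40, …
ICs: h(0) = 0, h′(0) = 0, h′′(0) = 9.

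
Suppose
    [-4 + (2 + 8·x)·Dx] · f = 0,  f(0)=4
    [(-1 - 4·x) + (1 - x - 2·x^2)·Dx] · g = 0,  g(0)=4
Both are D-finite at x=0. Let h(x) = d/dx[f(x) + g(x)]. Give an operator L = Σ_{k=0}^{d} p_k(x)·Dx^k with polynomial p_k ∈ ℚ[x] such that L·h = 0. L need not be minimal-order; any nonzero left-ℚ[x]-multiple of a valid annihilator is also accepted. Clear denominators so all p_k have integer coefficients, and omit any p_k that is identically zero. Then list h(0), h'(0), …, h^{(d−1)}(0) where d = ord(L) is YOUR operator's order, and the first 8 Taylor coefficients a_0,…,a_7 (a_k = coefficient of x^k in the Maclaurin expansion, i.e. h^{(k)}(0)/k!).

f: a_k = 4, 8, -8, 16, -40, 112, -336, 1056, …
g: a_k = 4, 4, 12, 20, 44, 84, 172, 340, …
f+g: L₀ = lclm(L_f,L_g), ord ≤ 1+1.
h=h₀': d/dx-closure on L₀ ⇒ L.
L = (-66 - 300·x - 720·x^2 - 480·x^3 - 480·x^4) + (-9 - 180·x - 954·x^2 - 1872·x^3 - 1800·x^4 - 1440·x^5)·Dx + (4 + 33·x + 69·x^2 - 28·x^3 - 228·x^4 - 480·x^5 - 320·x^6)·Dx^2  (order 2).
h: a_k = 12, 8, 108, 16, 980, -984, 9772, -21984, …
ICs: h(0) = 12, h′(0) = 8.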